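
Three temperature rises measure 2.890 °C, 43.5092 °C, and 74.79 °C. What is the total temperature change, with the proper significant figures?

121.19 °C

2.890 °C + 43.5092 °C + 74.79 °C = 121.1892 °C.
Addition/subtraction keeps the fewest decimal places: 2.890 → 3 decimal places, 43.5092 → 4 decimal places, 74.79 → 2 decimal places; limit is 2.
Rounded to 2 decimal places: 121.19 °C.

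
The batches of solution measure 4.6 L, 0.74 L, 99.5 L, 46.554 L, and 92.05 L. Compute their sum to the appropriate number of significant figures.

243.4 L

4.6 L + 0.74 L + 99.5 L + 46.554 L + 92.05 L = 243.444 L.
Addition/subtraction keeps the fewest decimal places: 4.6 → 1 decimal place, 0.74 → 2 decimal places, 99.5 → 1 decimal place, 46.554 → 3 decimal places, 92.05 → 2 decimal places; limit is 1.
Rounded to 1 decimal place: 243.4 L.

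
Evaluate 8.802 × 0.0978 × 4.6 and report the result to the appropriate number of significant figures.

8.802 × 0.0978 × 4.6 = 3.95984376
Multiplication/division keeps the fewest significant figures: 8.802 → 4 s.f., 0.0978 → 3 s.f., 4.6 → 2 s.f.; limit is 2.
Rounded to 2 significant figures: 4.0.

4.0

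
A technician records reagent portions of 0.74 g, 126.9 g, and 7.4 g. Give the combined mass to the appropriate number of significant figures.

0.74 g + 126.9 g + 7.4 g = 135.04 g.
Addition/subtraction keeps the fewest decimal places: 0.74 → 2 decimal places, 126.9 → 1 decimal place, 7.4 → 1 decimal place; limit is 1.
Rounded to 1 decimal place: 135.0 g.

135.0 g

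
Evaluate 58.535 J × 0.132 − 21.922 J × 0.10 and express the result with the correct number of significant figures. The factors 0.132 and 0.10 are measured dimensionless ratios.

58.535 × 0.132 = 7.72662 → 7.73 J (3 s.f., last digit at the 10^-2 place).
21.922 × 0.10 = 2.1922 → 2.2 J (2 s.f., last digit at the 10^-1 place).
Difference: 5.53442 J; keep the coarser place, 10^-1.
Result: 5.5 J.

5.5 J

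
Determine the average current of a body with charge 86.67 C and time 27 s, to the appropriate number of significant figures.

average current = 86.67 C ÷ 27 s = 3.21 A.
86.67 has 4 significant figures; 27 has 2.
Division/multiplication keeps the fewest: 2 significant figures.
Rounded: 3.2 A.

3.2 A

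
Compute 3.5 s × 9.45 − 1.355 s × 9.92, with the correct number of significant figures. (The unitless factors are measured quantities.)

3.5 × 9.45 = 33.075 → 33 s (2 s.f., last digit at the 10^0 place).
1.355 × 9.92 = 13.4416 → 13.4 s (3 s.f., last digit at the 10^-1 place).
Difference: 19.6334 s; keep the coarser place, 10^0.
Result: 2.0 × 10^1 s.

2.0 × 10^1 s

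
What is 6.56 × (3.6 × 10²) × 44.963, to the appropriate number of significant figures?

6.56 × (3.6 × 10²) × 44.963 = 106184.6208
Multiplication/division keeps the fewest significant figures: 6.56 → 3 s.f., 3.6 × 10² → 2 s.f., 44.963 → 5 s.f.; limit is 2.
Rounded to 2 significant figures: 1.1 × 10⁵.

1.1 × 10⁵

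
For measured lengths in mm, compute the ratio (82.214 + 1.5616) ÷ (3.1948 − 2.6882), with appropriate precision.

165.4

82.214 + 1.5616 = 83.7756, limited to 3 d.p. → 5 s.f.; 3.1948 − 2.6882 = 0.5066, limited to 4 d.p. → 4 s.f.
Carrying full precision, 83.7756 ÷ 0.5066 = 165.368337939…; keep min(5, 4) = 4 s.f.
Rounded to 4 significant figures: 165.4.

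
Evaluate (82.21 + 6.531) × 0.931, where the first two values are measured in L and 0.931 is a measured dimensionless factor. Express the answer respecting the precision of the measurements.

82.6 L

82.21 L + 6.531 L = 88.741 L; the sum is limited to 2 decimal places (4 s.f.).
Carrying full precision, 88.741 × 0.931 = 82.617871 L; 0.931 has 3 s.f., so the result keeps min(4, 3) = 3 s.f.
Rounded to 3 significant figures: 82.6 L.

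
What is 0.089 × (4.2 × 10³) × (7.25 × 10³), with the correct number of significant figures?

0.089 × (4.2 × 10³) × (7.25 × 10³) = 2710050
Multiplication/division keeps the fewest significant figures: 0.089 → 2 s.f., 4.2 × 10³ → 2 s.f., 7.25 × 10³ → 3 s.f.; limit is 2.
Rounded to 2 significant figures: 2.7 × 10⁶.

2.7 × 10⁶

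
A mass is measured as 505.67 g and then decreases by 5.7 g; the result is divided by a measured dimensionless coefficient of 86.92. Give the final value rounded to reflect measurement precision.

505.67 g − 5.7 g = 499.97 g; the difference is limited to 1 decimal place (4 s.f.).
Carrying full precision, 499.97 ÷ 86.92 = 5.75207086977… g; 86.92 has 4 s.f., so the result keeps min(4, 4) = 4 s.f.
Rounded to 4 significant figures: 5.752 g.

5.752 g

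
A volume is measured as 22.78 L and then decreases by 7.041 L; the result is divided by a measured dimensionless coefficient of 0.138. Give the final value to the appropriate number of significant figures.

1.14 × 10^2 L

22.78 L − 7.041 L = 15.739 L; the difference is limited to 2 decimal places (4 s.f.).
Carrying full precision, 15.739 ÷ 0.138 = 114.050724638… L; 0.138 has 3 s.f., so the result keeps min(4, 3) = 3 s.f.
Rounded to 3 significant figures: 1.14 × 10^2 L.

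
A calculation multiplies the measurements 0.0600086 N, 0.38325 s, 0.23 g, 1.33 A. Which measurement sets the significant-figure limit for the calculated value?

0.23 g

0.0600086 N → 6 s.f.; 0.38325 s → 5 s.f.; 0.23 g → 2 s.f.; 1.33 A → 3 s.f.
The fewest is 2 significant figures, from 0.23 g.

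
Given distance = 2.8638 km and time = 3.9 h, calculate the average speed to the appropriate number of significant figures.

average speed = 2.8638 km ÷ 3.9 h = 0.734307692308… km/h.
2.8638 has 5 significant figures; 3.9 has 2.
Division/multiplication keeps the fewest: 2 significant figures.
Rounded: 7.3 × 10⁻¹ km/h.

7.3 × 10⁻¹ km/h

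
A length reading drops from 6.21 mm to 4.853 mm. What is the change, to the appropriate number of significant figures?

1.36 mm

6.21 mm − 4.853 mm = 1.357 mm.
Addition/subtraction keeps the fewest decimal places: 6.21 → 2 decimal places, 4.853 → 3 decimal places; limit is 2.
Rounded to 2 decimal places: 1.36 mm.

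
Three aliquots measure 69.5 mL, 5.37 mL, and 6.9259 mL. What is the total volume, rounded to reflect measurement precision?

81.8 mL

69.5 mL + 5.37 mL + 6.9259 mL = 81.7959 mL.
Addition/subtraction keeps the fewest decimal places: 69.5 → 1 decimal place, 5.37 → 2 decimal places, 6.9259 → 4 decimal places; limit is 1.
Rounded to 1 decimal place: 81.8 mL.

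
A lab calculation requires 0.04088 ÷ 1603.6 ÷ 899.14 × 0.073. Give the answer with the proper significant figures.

0.04088 ÷ 1603.6 ÷ 899.14 × 0.073 = 2.06971420872 × 10^-9…
Multiplication/division keeps the fewest significant figures: 0.04088 → 4 s.f., 1603.6 → 5 s.f., 899.14 → 5 s.f., 0.073 → 2 s.f.; limit is 2.
Rounded to 2 significant figures: 2.1 × 10^-9.

2.1 × 10^-9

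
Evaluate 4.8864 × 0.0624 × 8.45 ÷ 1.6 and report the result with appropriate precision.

1.6

4.8864 × 0.0624 × 8.45 ÷ 1.6 = 1.61031312
Multiplication/division keeps the fewest significant figures: 4.8864 → 5 s.f., 0.0624 → 3 s.f., 8.45 → 3 s.f., 1.6 → 2 s.f.; limit is 2.
Rounded to 2 significant figures: 1.6.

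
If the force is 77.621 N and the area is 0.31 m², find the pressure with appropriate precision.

pressure = 77.621 N ÷ 0.31 m² = 250.390322581… Pa.
77.621 has 5 significant figures; 0.31 has 2.
Division/multiplication keeps the fewest: 2 significant figures.
Rounded: 2.5 × 10^2 Pa.

2.5 × 10^2 Pa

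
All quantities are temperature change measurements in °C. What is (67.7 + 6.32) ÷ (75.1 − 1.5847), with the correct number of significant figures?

67.7 + 6.32 = 74.02, limited to 1 d.p. → 3 s.f.; 75.1 − 1.5847 = 73.5153, limited to 1 d.p. → 3 s.f.
Carrying full precision, 74.02 ÷ 73.5153 = 1.00686523758…; keep min(3, 3) = 3 s.f.
Rounded to 3 significant figures: 1.01.

1.01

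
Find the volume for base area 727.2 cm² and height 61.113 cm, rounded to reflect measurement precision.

4.444 × 10⁴ cm³

volume = 727.2 cm² × 61.113 cm = 44441.3736 cm³.
727.2 has 4 significant figures; 61.113 has 5.
Division/multiplication keeps the fewest: 4 significant figures.
Rounded: 4.444 × 10⁴ cm³.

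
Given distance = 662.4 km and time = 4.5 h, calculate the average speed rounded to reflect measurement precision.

1.5 × 10^2 km/h

average speed = 662.4 km ÷ 4.5 h = 147.2 km/h.
662.4 has 4 significant figures; 4.5 has 2.
Division/multiplication keeps the fewest: 2 significant figures.
Rounded: 1.5 × 10^2 km/h.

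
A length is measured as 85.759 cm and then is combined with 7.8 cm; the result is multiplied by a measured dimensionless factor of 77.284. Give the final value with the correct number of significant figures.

85.759 cm + 7.8 cm = 93.559 cm; the sum is limited to 1 decimal place (3 s.f.).
Carrying full precision, 93.559 × 77.284 = 7230.613756 cm; 77.284 has 5 s.f., so the result keeps min(3, 5) = 3 s.f.
Rounded to 3 significant figures: 7.23 × 10^3 cm.

7.23 × 10^3 cm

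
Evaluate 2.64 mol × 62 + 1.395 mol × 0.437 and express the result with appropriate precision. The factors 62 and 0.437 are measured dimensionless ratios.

2.64 × 62 = 163.68 → 1.6 × 10² mol (2 s.f., last digit at the 10^1 place).
1.395 × 0.437 = 0.609615 → 0.610 mol (3 s.f., last digit at the 10^-3 place).
Sum: 164.289615 mol; keep the coarser place, 10^1.
Result: 1.6 × 10² mol.

1.6 × 10² mol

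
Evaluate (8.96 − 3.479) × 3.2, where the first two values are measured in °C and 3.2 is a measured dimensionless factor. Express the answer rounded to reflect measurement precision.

18 °C

8.96 °C − 3.479 °C = 5.481 °C; the difference is limited to 2 decimal places (3 s.f.).
Carrying full precision, 5.481 × 3.2 = 17.5392 °C; 3.2 has 2 s.f., so the result keeps min(3, 2) = 2 s.f.
Rounded to 2 significant figures: 18 °C.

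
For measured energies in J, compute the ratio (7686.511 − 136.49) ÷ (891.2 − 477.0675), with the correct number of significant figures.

7686.511 − 136.49 = 7550.021, limited to 2 d.p. → 6 s.f.; 891.2 − 477.0675 = 414.1325, limited to 1 d.p. → 4 s.f.
Carrying full precision, 7550.021 ÷ 414.1325 = 18.2309309219…; keep min(6, 4) = 4 s.f.
Rounded to 4 significant figures: 18.23.

18.23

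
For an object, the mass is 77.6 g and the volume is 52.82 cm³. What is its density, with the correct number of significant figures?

1.47 g/cm³

density = 77.6 g ÷ 52.82 cm³ = 1.46914047709… g/cm³.
77.6 has 3 significant figures; 52.82 has 4.
Division/multiplication keeps the fewest: 3 significant figures.
Rounded: 1.47 g/cm³.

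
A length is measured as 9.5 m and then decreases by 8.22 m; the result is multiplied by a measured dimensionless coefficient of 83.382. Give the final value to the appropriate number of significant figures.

1.1 × 10² m

9.5 m − 8.22 m = 1.28 m; the difference is limited to 1 decimal place (2 s.f.).
Carrying full precision, 1.28 × 83.382 = 106.72896 m; 83.382 has 5 s.f., so the result keeps min(2, 5) = 2 s.f.
Rounded to 2 significant figures: 1.1 × 10² m.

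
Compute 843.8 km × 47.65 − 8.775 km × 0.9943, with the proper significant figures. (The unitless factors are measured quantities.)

843.8 × 47.65 = 40207.07 → 4.021 × 10⁴ km (4 s.f., last digit at the 10^1 place).
8.775 × 0.9943 = 8.7249825 → 8.725 km (4 s.f., last digit at the 10^-3 place).
Difference: 40198.3450175 km; keep the coarser place, 10^1.
Result: 4.020 × 10⁴ km.

4.020 × 10⁴ km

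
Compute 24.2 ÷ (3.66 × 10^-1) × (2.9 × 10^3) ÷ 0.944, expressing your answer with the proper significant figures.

24.2 ÷ (3.66 × 10^-1) × (2.9 × 10^3) ÷ 0.944 = 203123.552839…
Multiplication/division keeps the fewest significant figures: 24.2 → 3 s.f., 3.66 × 10^-1 → 3 s.f., 2.9 × 10^3 → 2 s.f., 0.944 → 3 s.f.; limit is 2.
Rounded to 2 significant figures: 2.0 × 10^5.

2.0 × 10^5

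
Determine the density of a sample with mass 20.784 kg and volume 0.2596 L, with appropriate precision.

80.06 kg/L

density = 20.784 kg ÷ 0.2596 L = 80.061633282… kg/L.
20.784 has 5 significant figures; 0.2596 has 4.
Division/multiplication keeps the fewest: 4 significant figures.
Rounded: 80.06 kg/L.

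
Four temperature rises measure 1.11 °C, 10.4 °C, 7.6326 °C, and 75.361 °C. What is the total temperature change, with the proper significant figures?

1.11 °C + 10.4 °C + 7.6326 °C + 75.361 °C = 94.5036 °C.
Addition/subtraction keeps the fewest decimal places: 1.11 → 2 decimal places, 10.4 → 1 decimal place, 7.6326 → 4 decimal places, 75.361 → 3 decimal places; limit is 1.
Rounded to 1 decimal place: 94.5 °C.

94.5 °C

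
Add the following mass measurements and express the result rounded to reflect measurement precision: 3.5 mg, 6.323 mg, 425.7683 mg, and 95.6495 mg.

3.5 mg + 6.323 mg + 425.7683 mg + 95.6495 mg = 531.2408 mg.
Addition/subtraction keeps the fewest decimal places: 3.5 → 1 decimal place, 6.323 → 3 decimal places, 425.7683 → 4 decimal places, 95.6495 → 4 decimal places; limit is 1.
Rounded to 1 decimal place: 531.2 mg.

531.2 mg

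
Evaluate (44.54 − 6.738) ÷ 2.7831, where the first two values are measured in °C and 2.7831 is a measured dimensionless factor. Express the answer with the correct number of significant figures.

13.58 °C

44.54 °C − 6.738 °C = 37.802 °C; the difference is limited to 2 decimal places (4 s.f.).
Carrying full precision, 37.802 ÷ 2.7831 = 13.5826955553… °C; 2.7831 has 5 s.f., so the result keeps min(4, 5) = 4 s.f.
Rounded to 4 significant figures: 13.58 °C.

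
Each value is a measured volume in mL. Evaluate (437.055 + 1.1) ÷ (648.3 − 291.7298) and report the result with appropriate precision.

1.229

437.055 + 1.1 = 438.155, limited to 1 d.p. → 4 s.f.; 648.3 − 291.7298 = 356.5702, limited to 1 d.p. → 4 s.f.
Carrying full precision, 438.155 ÷ 356.5702 = 1.22880431399…; keep min(4, 4) = 4 s.f.
Rounded to 4 significant figures: 1.229.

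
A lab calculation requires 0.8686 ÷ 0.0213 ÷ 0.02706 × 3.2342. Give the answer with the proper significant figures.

0.8686 ÷ 0.0213 ÷ 0.02706 × 3.2342 = 4873.93016389…
Multiplication/division keeps the fewest significant figures: 0.8686 → 4 s.f., 0.0213 → 3 s.f., 0.02706 → 4 s.f., 3.2342 → 5 s.f.; limit is 3.
Rounded to 3 significant figures: 4.87 × 10^3.

4.87 × 10^3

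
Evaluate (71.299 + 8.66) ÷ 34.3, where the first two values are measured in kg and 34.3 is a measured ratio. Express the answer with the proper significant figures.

2.33 kg

71.299 kg + 8.66 kg = 79.959 kg; the sum is limited to 2 decimal places (4 s.f.).
Carrying full precision, 79.959 ÷ 34.3 = 2.33116618076… kg; 34.3 has 3 s.f., so the result keeps min(4, 3) = 3 s.f.
Rounded to 3 significant figures: 2.33 kg.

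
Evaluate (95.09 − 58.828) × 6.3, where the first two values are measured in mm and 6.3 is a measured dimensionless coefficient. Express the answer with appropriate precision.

95.09 mm − 58.828 mm = 36.262 mm; the difference is limited to 2 decimal places (4 s.f.).
Carrying full precision, 36.262 × 6.3 = 228.4506 mm; 6.3 has 2 s.f., so the result keeps min(4, 2) = 2 s.f.
Rounded to 2 significant figures: 2.3 × 10² mm.

2.3 × 10² mm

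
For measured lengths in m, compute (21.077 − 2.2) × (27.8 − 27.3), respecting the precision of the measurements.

21.077 − 2.2 = 18.877, limited to 1 d.p. → 3 s.f.; 27.8 − 27.3 = 0.5, limited to 1 d.p. → 1 s.f.
Carrying full precision, 18.877 × 0.5 = 9.4385; keep min(3, 1) = 1 s.f.
Rounded to 1 significant figure: 9 m².

9 m²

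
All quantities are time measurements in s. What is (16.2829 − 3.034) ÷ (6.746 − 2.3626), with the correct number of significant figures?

16.2829 − 3.034 = 13.2489, limited to 3 d.p. → 5 s.f.; 6.746 − 2.3626 = 4.3834, limited to 3 d.p. → 4 s.f.
Carrying full precision, 13.2489 ÷ 4.3834 = 3.02251676781…; keep min(5, 4) = 4 s.f.
Rounded to 4 significant figures: 3.023.

3.023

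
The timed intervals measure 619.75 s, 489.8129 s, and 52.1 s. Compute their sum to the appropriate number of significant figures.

619.75 s + 489.8129 s + 52.1 s = 1161.6629 s.
Addition/subtraction keeps the fewest decimal places: 619.75 → 2 decimal places, 489.8129 → 4 decimal places, 52.1 → 1 decimal place; limit is 1.
Rounded to 1 decimal place: 1161.7 s.

1161.7 s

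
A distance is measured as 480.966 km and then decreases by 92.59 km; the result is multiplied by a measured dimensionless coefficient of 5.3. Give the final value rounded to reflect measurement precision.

480.966 km − 92.59 km = 388.376 km; the difference is limited to 2 decimal places (5 s.f.).
Carrying full precision, 388.376 × 5.3 = 2058.3928 km; 5.3 has 2 s.f., so the result keeps min(5, 2) = 2 s.f.
Rounded to 2 significant figures: 2.1 × 10³ km.

2.1 × 10³ km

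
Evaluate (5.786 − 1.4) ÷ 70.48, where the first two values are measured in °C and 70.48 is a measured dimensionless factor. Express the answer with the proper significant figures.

0.062 °C

5.786 °C − 1.4 °C = 4.386 °C; the difference is limited to 1 decimal place (2 s.f.).
Carrying full precision, 4.386 ÷ 70.48 = 0.0622304199773… °C; 70.48 has 4 s.f., so the result keeps min(2, 4) = 2 s.f.
Rounded to 2 significant figures: 0.062 °C.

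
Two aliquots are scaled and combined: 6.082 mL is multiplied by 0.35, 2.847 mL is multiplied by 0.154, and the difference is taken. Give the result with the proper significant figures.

6.082 × 0.35 = 2.1287 → 2.1 mL (2 s.f., last digit at the 10^-1 place).
2.847 × 0.154 = 0.438438 → 0.438 mL (3 s.f., last digit at the 10^-3 place).
Difference: 1.690262 mL; keep the coarser place, 10^-1.
Result: 1.7 mL.

1.7 mL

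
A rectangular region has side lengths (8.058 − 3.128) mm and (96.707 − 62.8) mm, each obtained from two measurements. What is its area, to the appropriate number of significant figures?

8.058 − 3.128 = 4.930, limited to 3 d.p. → 4 s.f.; 96.707 − 62.8 = 33.907, limited to 1 d.p. → 3 s.f.
Carrying full precision, 4.930 × 33.907 = 167.16151; keep min(4, 3) = 3 s.f.
Rounded to 3 significant figures: 167 mm².

167 mm²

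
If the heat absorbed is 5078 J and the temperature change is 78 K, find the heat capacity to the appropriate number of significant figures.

heat capacity = 5078 J ÷ 78 K = 65.1025641026… J/K.
5078 has 4 significant figures; 78 has 2.
Division/multiplication keeps the fewest: 2 significant figures.
Rounded: 65 J/K.

65 J/K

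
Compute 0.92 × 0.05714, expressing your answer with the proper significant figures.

0.92 × 0.05714 = 0.0525688
Multiplication/division keeps the fewest significant figures: 0.92 → 2 s.f., 0.05714 → 4 s.f.; limit is 2.
Rounded to 2 significant figures: 0.053.

0.053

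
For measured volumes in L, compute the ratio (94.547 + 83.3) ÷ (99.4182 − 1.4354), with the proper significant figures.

94.547 + 83.3 = 177.847, limited to 1 d.p. → 4 s.f.; 99.4182 − 1.4354 = 97.9828, limited to 4 d.p. → 6 s.f.
Carrying full precision, 177.847 ÷ 97.9828 = 1.81508387186…; keep min(4, 6) = 4 s.f.
Rounded to 4 significant figures: 1.815.

1.815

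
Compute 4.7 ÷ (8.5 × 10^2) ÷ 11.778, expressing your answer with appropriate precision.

4.7 × 10^-4

4.7 ÷ (8.5 × 10^2) ÷ 11.778 = 0.000469469499466…
Multiplication/division keeps the fewest significant figures: 4.7 → 2 s.f., 8.5 × 10^2 → 2 s.f., 11.778 → 5 s.f.; limit is 2.
Rounded to 2 significant figures: 4.7 × 10^-4.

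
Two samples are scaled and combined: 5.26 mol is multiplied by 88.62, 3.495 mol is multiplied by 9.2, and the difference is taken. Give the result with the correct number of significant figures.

434 mol

5.26 × 88.62 = 466.1412 → 4.66 × 10^2 mol (3 s.f., last digit at the 10^0 place).
3.495 × 9.2 = 32.154 → 32 mol (2 s.f., last digit at the 10^0 place).
Difference: 433.9872 mol; keep the coarser place, 10^0.
Result: 434 mol.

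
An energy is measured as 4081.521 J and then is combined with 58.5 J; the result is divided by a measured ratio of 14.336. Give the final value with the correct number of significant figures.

4081.521 J + 58.5 J = 4140.021 J; the sum is limited to 1 decimal place (5 s.f.).
Carrying full precision, 4140.021 ÷ 14.336 = 288.784946987… J; 14.336 has 5 s.f., so the result keeps min(5, 5) = 5 s.f.
Rounded to 5 significant figures: 2.8878 × 10² J.

2.8878 × 10² J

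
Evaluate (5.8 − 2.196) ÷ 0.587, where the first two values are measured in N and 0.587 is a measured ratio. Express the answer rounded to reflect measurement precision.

5.8 N − 2.196 N = 3.604 N; the difference is limited to 1 decimal place (2 s.f.).
Carrying full precision, 3.604 ÷ 0.587 = 6.13969335605… N; 0.587 has 3 s.f., so the result keeps min(2, 3) = 2 s.f.
Rounded to 2 significant figures: 6.1 N.

6.1 N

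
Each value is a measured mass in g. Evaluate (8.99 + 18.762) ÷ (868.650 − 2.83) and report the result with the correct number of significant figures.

8.99 + 18.762 = 27.752, limited to 2 d.p. → 4 s.f.; 868.650 − 2.83 = 865.820, limited to 2 d.p. → 5 s.f.
Carrying full precision, 27.752 ÷ 865.820 = 0.032052851632…; keep min(4, 5) = 4 s.f.
Rounded to 4 significant figures: 0.03205.

0.03205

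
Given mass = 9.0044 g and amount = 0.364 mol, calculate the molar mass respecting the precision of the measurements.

molar mass = 9.0044 g ÷ 0.364 mol = 24.7373626374… g/mol.
9.0044 has 5 significant figures; 0.364 has 3.
Division/multiplication keeps the fewest: 3 significant figures.
Rounded: 24.7 g/mol.

24.7 g/mol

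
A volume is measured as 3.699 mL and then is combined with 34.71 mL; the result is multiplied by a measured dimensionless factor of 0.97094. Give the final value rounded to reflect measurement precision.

3.699 mL + 34.71 mL = 38.409 mL; the sum is limited to 2 decimal places (4 s.f.).
Carrying full precision, 38.409 × 0.97094 = 37.29283446 mL; 0.97094 has 5 s.f., so the result keeps min(4, 5) = 4 s.f.
Rounded to 4 significant figures: 37.29 mL.

37.29 mL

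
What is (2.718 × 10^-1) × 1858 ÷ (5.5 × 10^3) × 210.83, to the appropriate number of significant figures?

(2.718 × 10^-1) × 1858 ÷ (5.5 × 10^3) × 210.83 = 19.3581959367…
Multiplication/division keeps the fewest significant figures: 2.718 × 10^-1 → 4 s.f., 1858 → 4 s.f., 5.5 × 10^3 → 2 s.f., 210.83 → 5 s.f.; limit is 2.
Rounded to 2 significant figures: 19.

19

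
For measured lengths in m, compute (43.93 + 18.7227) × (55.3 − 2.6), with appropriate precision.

3.30 × 10^3 m²

43.93 + 18.7227 = 62.6527, limited to 2 d.p. → 4 s.f.; 55.3 − 2.6 = 52.7, limited to 1 d.p. → 3 s.f.
Carrying full precision, 62.6527 × 52.7 = 3301.79729; keep min(4, 3) = 3 s.f.
Rounded to 3 significant figures: 3.30 × 10^3 m².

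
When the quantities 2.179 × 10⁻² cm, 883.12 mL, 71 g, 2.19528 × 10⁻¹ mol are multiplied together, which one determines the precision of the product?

2.179 × 10⁻² cm → 4 s.f.; 883.12 mL → 5 s.f.; 71 g → 2 s.f.; 2.19528 × 10⁻¹ mol → 6 s.f.
The fewest is 2 significant figures, from 71 g.

71 g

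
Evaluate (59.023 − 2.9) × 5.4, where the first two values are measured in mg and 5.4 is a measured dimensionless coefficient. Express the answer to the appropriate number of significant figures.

59.023 mg − 2.9 mg = 56.123 mg; the difference is limited to 1 decimal place (3 s.f.).
Carrying full precision, 56.123 × 5.4 = 303.0642 mg; 5.4 has 2 s.f., so the result keeps min(3, 2) = 2 s.f.
Rounded to 2 significant figures: 3.0 × 10² mg.

3.0 × 10² mg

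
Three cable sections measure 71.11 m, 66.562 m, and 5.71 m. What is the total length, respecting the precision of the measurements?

71.11 m + 66.562 m + 5.71 m = 143.382 m.
Addition/subtraction keeps the fewest decimal places: 71.11 → 2 decimal places, 66.562 → 3 decimal places, 5.71 → 2 decimal places; limit is 2.
Rounded to 2 decimal places: 143.38 m.

143.38 m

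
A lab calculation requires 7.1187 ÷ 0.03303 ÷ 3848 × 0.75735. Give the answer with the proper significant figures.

0.04242

7.1187 ÷ 0.03303 ÷ 3848 × 0.75735 = 0.0424183414577…
Multiplication/division keeps the fewest significant figures: 7.1187 → 5 s.f., 0.03303 → 4 s.f., 3848 → 4 s.f., 0.75735 → 5 s.f.; limit is 4.
Rounded to 4 significant figures: 0.04242.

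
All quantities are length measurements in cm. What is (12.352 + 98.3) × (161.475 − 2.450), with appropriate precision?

12.352 + 98.3 = 110.652, limited to 1 d.p. → 4 s.f.; 161.475 − 2.450 = 159.025, limited to 3 d.p. → 6 s.f.
Carrying full precision, 110.652 × 159.025 = 17596.4343; keep min(4, 6) = 4 s.f.
Rounded to 4 significant figures: 1.760 × 10^4 cm².

1.760 × 10^4 cm²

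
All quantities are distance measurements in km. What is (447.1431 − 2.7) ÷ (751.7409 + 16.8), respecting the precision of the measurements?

0.5783

447.1431 − 2.7 = 444.4431, limited to 1 d.p. → 4 s.f.; 751.7409 + 16.8 = 768.5409, limited to 1 d.p. → 4 s.f.
Carrying full precision, 444.4431 ÷ 768.5409 = 0.578294662002…; keep min(4, 4) = 4 s.f.
Rounded to 4 significant figures: 0.5783.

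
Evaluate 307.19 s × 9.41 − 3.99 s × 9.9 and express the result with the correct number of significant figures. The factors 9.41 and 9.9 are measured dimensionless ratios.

2.85 × 10^3 s

307.19 × 9.41 = 2890.6579 → 2.89 × 10^3 s (3 s.f., last digit at the 10^1 place).
3.99 × 9.9 = 39.501 → 4.0 × 10^1 s (2 s.f., last digit at the 10^0 place).
Difference: 2851.1569 s; keep the coarser place, 10^1.
Result: 2.85 × 10^3 s.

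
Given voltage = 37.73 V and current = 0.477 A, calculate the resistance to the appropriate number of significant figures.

resistance = 37.73 V ÷ 0.477 A = 79.0985324948… Ω.
37.73 has 4 significant figures; 0.477 has 3.
Division/multiplication keeps the fewest: 3 significant figures.
Rounded: 79.1 Ω.

79.1 Ω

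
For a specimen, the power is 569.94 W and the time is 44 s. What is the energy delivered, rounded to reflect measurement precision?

energy delivered = 569.94 W × 44 s = 25077.36 J.
569.94 has 5 significant figures; 44 has 2.
Division/multiplication keeps the fewest: 2 significant figures.
Rounded: 2.5 × 10⁴ J.

2.5 × 10⁴ J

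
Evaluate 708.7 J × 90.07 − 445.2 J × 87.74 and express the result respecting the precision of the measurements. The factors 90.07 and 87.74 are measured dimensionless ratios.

2.477 × 10^4 J

708.7 × 90.07 = 63832.609 → 6.383 × 10^4 J (4 s.f., last digit at the 10^1 place).
445.2 × 87.74 = 39061.848 → 3.906 × 10^4 J (4 s.f., last digit at the 10^1 place).
Difference: 24770.761 J; keep the coarser place, 10^1.
Result: 2.477 × 10^4 J.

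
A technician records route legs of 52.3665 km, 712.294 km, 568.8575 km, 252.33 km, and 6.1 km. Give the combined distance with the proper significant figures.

52.3665 km + 712.294 km + 568.8575 km + 252.33 km + 6.1 km = 1591.9480 km.
Addition/subtraction keeps the fewest decimal places: 52.3665 → 4 decimal places, 712.294 → 3 decimal places, 568.8575 → 4 decimal places, 252.33 → 2 decimal places, 6.1 → 1 decimal place; limit is 1.
Rounded to 1 decimal place: 1591.9 km.

1591.9 km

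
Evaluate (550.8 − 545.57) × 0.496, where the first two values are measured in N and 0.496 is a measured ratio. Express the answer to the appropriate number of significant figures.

550.8 N − 545.57 N = 5.23 N; the difference is limited to 1 decimal place (2 s.f.).
Carrying full precision, 5.23 × 0.496 = 2.59408 N; 0.496 has 3 s.f., so the result keeps min(2, 3) = 2 s.f.
Rounded to 2 significant figures: 2.6 N.

2.6 N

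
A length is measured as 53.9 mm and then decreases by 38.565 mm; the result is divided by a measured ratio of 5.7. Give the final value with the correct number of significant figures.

2.7 mm

53.9 mm − 38.565 mm = 15.335 mm; the difference is limited to 1 decimal place (3 s.f.).
Carrying full precision, 15.335 ÷ 5.7 = 2.69035087719… mm; 5.7 has 2 s.f., so the result keeps min(3, 2) = 2 s.f.
Rounded to 2 significant figures: 2.7 mm.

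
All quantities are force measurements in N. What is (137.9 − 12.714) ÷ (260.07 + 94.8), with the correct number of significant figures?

137.9 − 12.714 = 125.186, limited to 1 d.p. → 4 s.f.; 260.07 + 94.8 = 354.87, limited to 1 d.p. → 4 s.f.
Carrying full precision, 125.186 ÷ 354.87 = 0.352765801561…; keep min(4, 4) = 4 s.f.
Rounded to 4 significant figures: 0.3528.

0.3528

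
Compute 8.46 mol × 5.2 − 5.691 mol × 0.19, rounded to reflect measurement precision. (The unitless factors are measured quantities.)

8.46 × 5.2 = 43.992 → 44 mol (2 s.f., last digit at the 10^0 place).
5.691 × 0.19 = 1.08129 → 1.1 mol (2 s.f., last digit at the 10^-1 place).
Difference: 42.91071 mol; keep the coarser place, 10^0.
Result: 43 mol.

43 mol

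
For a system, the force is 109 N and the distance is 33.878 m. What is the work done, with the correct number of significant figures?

work done = 109 N × 33.878 m = 3692.702 J.
109 has 3 significant figures; 33.878 has 5.
Division/multiplication keeps the fewest: 3 significant figures.
Rounded: 3.69 × 10³ J.

3.69 × 10³ J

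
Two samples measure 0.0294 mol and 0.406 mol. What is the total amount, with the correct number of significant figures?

0.0294 mol + 0.406 mol = 0.4354 mol.
Addition/subtraction keeps the fewest decimal places: 0.0294 → 4 decimal places, 0.406 → 3 decimal places; limit is 3.
Rounded to 3 decimal places: 0.435 mol.

0.435 mol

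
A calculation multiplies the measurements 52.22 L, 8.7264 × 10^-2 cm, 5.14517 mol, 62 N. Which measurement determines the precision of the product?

52.22 L → 4 s.f.; 8.7264 × 10^-2 cm → 5 s.f.; 5.14517 mol → 6 s.f.; 62 N → 2 s.f.
The fewest is 2 significant figures, from 62 N.

62 N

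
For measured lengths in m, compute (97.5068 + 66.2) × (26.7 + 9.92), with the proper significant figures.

5.99 × 10^3 m²

97.5068 + 66.2 = 163.7068, limited to 1 d.p. → 4 s.f.; 26.7 + 9.92 = 36.62, limited to 1 d.p. → 3 s.f.
Carrying full precision, 163.7068 × 36.62 = 5994.943016; keep min(4, 3) = 3 s.f.
Rounded to 3 significant figures: 5.99 × 10^3 m².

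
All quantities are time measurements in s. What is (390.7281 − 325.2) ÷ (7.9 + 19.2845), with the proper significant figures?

2.41

390.7281 − 325.2 = 65.5281, limited to 1 d.p. → 3 s.f.; 7.9 + 19.2845 = 27.1845, limited to 1 d.p. → 3 s.f.
Carrying full precision, 65.5281 ÷ 27.1845 = 2.41049495117…; keep min(3, 3) = 3 s.f.
Rounded to 3 significant figures: 2.41.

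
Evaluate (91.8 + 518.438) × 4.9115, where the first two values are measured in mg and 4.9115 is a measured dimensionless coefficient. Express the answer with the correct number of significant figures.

2997 mg

91.8 mg + 518.438 mg = 610.238 mg; the sum is limited to 1 decimal place (4 s.f.).
Carrying full precision, 610.238 × 4.9115 = 2997.183937 mg; 4.9115 has 5 s.f., so the result keeps min(4, 5) = 4 s.f.
Rounded to 4 significant figures: 2997 mg.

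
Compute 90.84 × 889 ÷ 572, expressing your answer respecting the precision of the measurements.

90.84 × 889 ÷ 572 = 141.183146853…
Multiplication/division keeps the fewest significant figures: 90.84 → 4 s.f., 889 → 3 s.f., 572 → 3 s.f.; limit is 3.
Rounded to 3 significant figures: 141.

141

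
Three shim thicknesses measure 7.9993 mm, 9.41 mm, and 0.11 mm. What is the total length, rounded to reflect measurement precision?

17.52 mm

7.9993 mm + 9.41 mm + 0.11 mm = 17.5193 mm.
Addition/subtraction keeps the fewest decimal places: 7.9993 → 4 decimal places, 9.41 → 2 decimal places, 0.11 → 2 decimal places; limit is 2.
Rounded to 2 decimal places: 17.52 mm.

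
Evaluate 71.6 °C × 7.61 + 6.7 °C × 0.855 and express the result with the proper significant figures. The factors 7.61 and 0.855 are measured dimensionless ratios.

551 °C

71.6 × 7.61 = 544.876 → 545 °C (3 s.f., last digit at the 10^0 place).
6.7 × 0.855 = 5.7285 → 5.7 °C (2 s.f., last digit at the 10^-1 place).
Sum: 550.6045 °C; keep the coarser place, 10^0.
Result: 551 °C.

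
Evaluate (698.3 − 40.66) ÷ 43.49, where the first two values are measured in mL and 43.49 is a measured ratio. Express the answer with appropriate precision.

698.3 mL − 40.66 mL = 657.64 mL; the difference is limited to 1 decimal place (4 s.f.).
Carrying full precision, 657.64 ÷ 43.49 = 15.121637158… mL; 43.49 has 4 s.f., so the result keeps min(4, 4) = 4 s.f.
Rounded to 4 significant figures: 15.12 mL.

15.12 mL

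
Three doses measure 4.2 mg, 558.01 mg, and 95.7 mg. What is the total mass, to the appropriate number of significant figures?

657.9 mg

4.2 mg + 558.01 mg + 95.7 mg = 657.91 mg.
Addition/subtraction keeps the fewest decimal places: 4.2 → 1 decimal place, 558.01 → 2 decimal places, 95.7 → 1 decimal place; limit is 1.
Rounded to 1 decimal place: 657.9 mg.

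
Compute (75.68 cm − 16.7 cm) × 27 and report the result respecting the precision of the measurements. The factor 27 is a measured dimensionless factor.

1.6 × 10³ cm

75.68 cm − 16.7 cm = 58.98 cm; the difference is limited to 1 decimal place (3 s.f.).
Carrying full precision, 58.98 × 27 = 1592.46 cm; 27 has 2 s.f., so the result keeps min(3, 2) = 2 s.f.
Rounded to 2 significant figures: 1.6 × 10³ cm.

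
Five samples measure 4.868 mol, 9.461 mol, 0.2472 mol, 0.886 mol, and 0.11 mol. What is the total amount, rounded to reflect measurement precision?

15.57 mol

4.868 mol + 9.461 mol + 0.2472 mol + 0.886 mol + 0.11 mol = 15.5722 mol.
Addition/subtraction keeps the fewest decimal places: 4.868 → 3 decimal places, 9.461 → 3 decimal places, 0.2472 → 4 decimal places, 0.886 → 3 decimal places, 0.11 → 2 decimal places; limit is 2.
Rounded to 2 decimal places: 15.57 mol.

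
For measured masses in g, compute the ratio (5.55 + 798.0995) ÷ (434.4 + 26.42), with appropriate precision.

5.55 + 798.0995 = 803.6495, limited to 2 d.p. → 5 s.f.; 434.4 + 26.42 = 460.82, limited to 1 d.p. → 4 s.f.
Carrying full precision, 803.6495 ÷ 460.82 = 1.74395534048…; keep min(5, 4) = 4 s.f.
Rounded to 4 significant figures: 1.744.

1.744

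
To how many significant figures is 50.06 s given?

50.06: zeros between nonzero digits are significant.

4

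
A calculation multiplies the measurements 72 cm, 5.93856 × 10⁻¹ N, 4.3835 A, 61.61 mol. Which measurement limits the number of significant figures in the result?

72 cm

72 cm → 2 s.f.; 5.93856 × 10⁻¹ N → 6 s.f.; 4.3835 A → 5 s.f.; 61.61 mol → 4 s.f.
The fewest is 2 significant figures, from 72 cm.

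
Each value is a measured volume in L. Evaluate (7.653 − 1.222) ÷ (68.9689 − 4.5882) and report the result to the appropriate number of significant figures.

7.653 − 1.222 = 6.431, limited to 3 d.p. → 4 s.f.; 68.9689 − 4.5882 = 64.3807, limited to 4 d.p. → 6 s.f.
Carrying full precision, 6.431 ÷ 64.3807 = 0.0998901844808…; keep min(4, 6) = 4 s.f.
Rounded to 4 significant figures: 9.989 × 10⁻².

9.989 × 10⁻²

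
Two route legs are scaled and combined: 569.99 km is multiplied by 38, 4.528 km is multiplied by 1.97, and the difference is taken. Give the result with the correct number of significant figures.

2.2 × 10^4 km

569.99 × 38 = 21659.62 → 2.2 × 10^4 km (2 s.f., last digit at the 10^3 place).
4.528 × 1.97 = 8.92016 → 8.92 km (3 s.f., last digit at the 10^-2 place).
Difference: 21650.69984 km; keep the coarser place, 10^3.
Result: 2.2 × 10^4 km.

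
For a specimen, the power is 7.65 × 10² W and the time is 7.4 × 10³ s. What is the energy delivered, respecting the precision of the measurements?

5.7 × 10⁶ J

energy delivered = 7.65 × 10² W × 7.4 × 10³ s = 5661000 J.
7.65 × 10² has 3 significant figures; 7.4 × 10³ has 2.
Division/multiplication keeps the fewest: 2 significant figures.
Rounded: 5.7 × 10⁶ J.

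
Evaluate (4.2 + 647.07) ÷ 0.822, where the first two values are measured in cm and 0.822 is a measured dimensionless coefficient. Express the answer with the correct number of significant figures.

4.2 cm + 647.07 cm = 651.27 cm; the sum is limited to 1 decimal place (4 s.f.).
Carrying full precision, 651.27 ÷ 0.822 = 792.299270073… cm; 0.822 has 3 s.f., so the result keeps min(4, 3) = 3 s.f.
Rounded to 3 significant figures: 7.92 × 10^2 cm.

7.92 × 10^2 cm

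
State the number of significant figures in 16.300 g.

5

16.300: trailing zeros after a decimal point are significant.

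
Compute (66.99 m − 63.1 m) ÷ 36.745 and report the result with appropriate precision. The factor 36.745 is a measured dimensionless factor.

66.99 m − 63.1 m = 3.89 m; the difference is limited to 1 decimal place (2 s.f.).
Carrying full precision, 3.89 ÷ 36.745 = 0.105864743503… m; 36.745 has 5 s.f., so the result keeps min(2, 5) = 2 s.f.
Rounded to 2 significant figures: 0.11 m.

0.11 m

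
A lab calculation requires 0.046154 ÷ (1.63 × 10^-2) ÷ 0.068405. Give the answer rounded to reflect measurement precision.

41.4

0.046154 ÷ (1.63 × 10^-2) ÷ 0.068405 = 41.3936662865…
Multiplication/division keeps the fewest significant figures: 0.046154 → 5 s.f., 1.63 × 10^-2 → 3 s.f., 0.068405 → 5 s.f.; limit is 3.
Rounded to 3 significant figures: 41.4.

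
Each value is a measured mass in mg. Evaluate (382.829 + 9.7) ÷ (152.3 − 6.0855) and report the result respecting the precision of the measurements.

382.829 + 9.7 = 392.529, limited to 1 d.p. → 4 s.f.; 152.3 − 6.0855 = 146.2145, limited to 1 d.p. → 4 s.f.
Carrying full precision, 392.529 ÷ 146.2145 = 2.68461062343…; keep min(4, 4) = 4 s.f.
Rounded to 4 significant figures: 2.685.

2.685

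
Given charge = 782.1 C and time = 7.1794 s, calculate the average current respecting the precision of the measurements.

average current = 782.1 C ÷ 7.1794 s = 108.936679945… A.
782.1 has 4 significant figures; 7.1794 has 5.
Division/multiplication keeps the fewest: 4 significant figures.
Rounded: 1.089 × 10² A.

1.089 × 10² A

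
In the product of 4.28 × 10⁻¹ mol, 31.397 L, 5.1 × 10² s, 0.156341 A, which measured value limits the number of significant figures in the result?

4.28 × 10⁻¹ mol → 3 s.f.; 31.397 L → 5 s.f.; 5.1 × 10² s → 2 s.f.; 0.156341 A → 6 s.f.
The fewest is 2 significant figures, from 5.1 × 10² s.

5.1 × 10² s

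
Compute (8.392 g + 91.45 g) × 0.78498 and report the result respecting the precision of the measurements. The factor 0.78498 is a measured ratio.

8.392 g + 91.45 g = 99.842 g; the sum is limited to 2 decimal places (4 s.f.).
Carrying full precision, 99.842 × 0.78498 = 78.37397316 g; 0.78498 has 5 s.f., so the result keeps min(4, 5) = 4 s.f.
Rounded to 4 significant figures: 78.37 g.

78.37 g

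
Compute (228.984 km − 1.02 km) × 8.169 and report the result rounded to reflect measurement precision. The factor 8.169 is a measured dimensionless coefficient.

228.984 km − 1.02 km = 227.964 km; the difference is limited to 2 decimal places (5 s.f.).
Carrying full precision, 227.964 × 8.169 = 1862.237916 km; 8.169 has 4 s.f., so the result keeps min(5, 4) = 4 s.f.
Rounded to 4 significant figures: 1862 km.

1862 km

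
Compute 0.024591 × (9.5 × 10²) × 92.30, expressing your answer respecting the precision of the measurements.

0.024591 × (9.5 × 10²) × 92.30 = 2156.261835
Multiplication/division keeps the fewest significant figures: 0.024591 → 5 s.f., 9.5 × 10² → 2 s.f., 92.30 → 4 s.f.; limit is 2.
Rounded to 2 significant figures: 2.2 × 10³.

2.2 × 10³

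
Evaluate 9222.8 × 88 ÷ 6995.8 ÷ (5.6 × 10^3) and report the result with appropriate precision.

9222.8 × 88 ÷ 6995.8 ÷ (5.6 × 10^3) = 0.0207166749029…
Multiplication/division keeps the fewest significant figures: 9222.8 → 5 s.f., 88 → 2 s.f., 6995.8 → 5 s.f., 5.6 × 10^3 → 2 s.f.; limit is 2.
Rounded to 2 significant figures: 0.021.

0.021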